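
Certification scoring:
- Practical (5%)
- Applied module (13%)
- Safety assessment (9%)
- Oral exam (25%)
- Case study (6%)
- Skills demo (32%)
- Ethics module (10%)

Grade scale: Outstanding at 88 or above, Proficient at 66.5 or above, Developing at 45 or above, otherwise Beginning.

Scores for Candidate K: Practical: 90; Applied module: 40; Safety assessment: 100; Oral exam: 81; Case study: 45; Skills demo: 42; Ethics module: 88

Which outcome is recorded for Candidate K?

Developing

Weighted total:
  Practical 90 × 0.05 = 4.5
  Applied module 40 × 0.13 = 5.2
  Safety assessment 100 × 0.09 = 9
  Oral exam 81 × 0.25 = 20.25
  Case study 45 × 0.06 = 2.7
  Skills demo 42 × 0.32 = 13.44
  Ethics module 88 × 0.1 = 8.8
Sum = 63.89
63.89 is ≥ 45 and < 66.5 → Developing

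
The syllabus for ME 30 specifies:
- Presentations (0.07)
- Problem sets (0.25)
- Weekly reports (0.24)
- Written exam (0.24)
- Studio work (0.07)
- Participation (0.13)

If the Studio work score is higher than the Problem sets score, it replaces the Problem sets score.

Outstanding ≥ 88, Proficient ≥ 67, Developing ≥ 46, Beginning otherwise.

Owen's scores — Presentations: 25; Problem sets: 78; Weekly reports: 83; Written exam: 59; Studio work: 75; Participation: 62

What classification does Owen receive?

Proficient

Studio work (75) ≤ Problem sets (78), so Problem sets stays at 78.
Weighted total:
  Presentations 25 × 0.07 = 1.75
  Problem sets 78 × 0.25 = 19.5
  Weekly reports 83 × 0.24 = 19.92
  Written exam 59 × 0.24 = 14.16
  Studio work 75 × 0.07 = 5.25
  Participation 62 × 0.13 = 8.06
Sum = 68.64
68.64 is ≥ 67 and < 88 → Proficient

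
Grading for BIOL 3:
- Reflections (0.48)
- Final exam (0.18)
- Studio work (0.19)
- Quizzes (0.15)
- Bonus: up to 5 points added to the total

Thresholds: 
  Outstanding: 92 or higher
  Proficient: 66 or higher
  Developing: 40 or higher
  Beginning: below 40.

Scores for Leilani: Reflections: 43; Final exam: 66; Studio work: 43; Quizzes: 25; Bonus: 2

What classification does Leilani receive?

Developing

Weighted total:
  Reflections 43 × 0.48 = 20.64
  Final exam 66 × 0.18 = 11.88
  Studio work 43 × 0.19 = 8.17
  Quizzes 25 × 0.15 = 3.75
Sum = 44.44
Bonus: 44.44 + 2 = 46.44
46.44 is ≥ 40 and < 66 → Developing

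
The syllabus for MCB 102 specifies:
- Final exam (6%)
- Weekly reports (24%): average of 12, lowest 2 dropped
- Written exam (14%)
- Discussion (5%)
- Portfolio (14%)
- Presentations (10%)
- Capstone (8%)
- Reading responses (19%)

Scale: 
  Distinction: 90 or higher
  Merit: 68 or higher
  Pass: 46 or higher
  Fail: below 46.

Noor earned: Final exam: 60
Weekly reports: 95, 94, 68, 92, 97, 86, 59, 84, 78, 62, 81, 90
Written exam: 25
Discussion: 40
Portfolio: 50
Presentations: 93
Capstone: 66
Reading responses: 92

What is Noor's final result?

Weekly reports: drop 59, 62 → average of remaining 10 = 865/10 = 86.5
Weighted total:
  Final exam 60 × 0.06 = 3.6
  Weekly reports 86.5 × 0.24 = 20.76
  Written exam 25 × 0.14 = 3.5
  Discussion 40 × 0.05 = 2
  Portfolio 50 × 0.14 = 7
  Presentations 93 × 0.1 = 9.3
  Capstone 66 × 0.08 = 5.28
  Reading responses 92 × 0.19 = 17.48
Sum = 68.92
68.92 is ≥ 68 and < 90 → Merit

Merit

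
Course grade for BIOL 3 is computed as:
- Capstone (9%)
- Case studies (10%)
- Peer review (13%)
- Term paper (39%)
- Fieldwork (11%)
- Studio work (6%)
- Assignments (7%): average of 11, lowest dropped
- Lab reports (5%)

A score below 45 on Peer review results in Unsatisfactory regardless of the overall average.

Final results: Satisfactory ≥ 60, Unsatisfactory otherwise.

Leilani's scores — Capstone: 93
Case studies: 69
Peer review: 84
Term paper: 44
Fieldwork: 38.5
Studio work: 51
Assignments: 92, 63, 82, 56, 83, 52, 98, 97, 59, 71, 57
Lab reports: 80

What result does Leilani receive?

Assignments: drop 52 → average of remaining 10 = 758/10 = 75.8
Peer review score 84 ≥ 45: minimum met.
Weighted total:
  Capstone 93 × 0.09 = 8.37
  Case studies 69 × 0.1 = 6.9
  Peer review 84 × 0.13 = 10.92
  Term paper 44 × 0.39 = 17.16
  Fieldwork 38.5 × 0.11 = 4.235
  Studio work 51 × 0.06 = 3.06
  Assignments 75.8 × 0.07 = 5.306
  Lab reports 80 × 0.05 = 4
Sum = 59.951
59.951 < 60 → Unsatisfactory

Unsatisfactory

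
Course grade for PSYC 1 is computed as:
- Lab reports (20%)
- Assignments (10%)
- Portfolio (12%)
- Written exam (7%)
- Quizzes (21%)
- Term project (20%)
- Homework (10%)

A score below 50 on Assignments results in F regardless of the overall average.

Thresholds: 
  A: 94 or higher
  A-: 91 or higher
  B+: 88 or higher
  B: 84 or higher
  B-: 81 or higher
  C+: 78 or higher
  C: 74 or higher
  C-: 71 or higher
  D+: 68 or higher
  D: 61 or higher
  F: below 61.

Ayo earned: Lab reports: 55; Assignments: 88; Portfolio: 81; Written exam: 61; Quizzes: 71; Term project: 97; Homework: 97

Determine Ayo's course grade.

C

Assignments score 88 ≥ 50: minimum met.
Weighted total:
  Lab reports 55 × 0.2 = 11
  Assignments 88 × 0.1 = 8.8
  Portfolio 81 × 0.12 = 9.72
  Written exam 61 × 0.07 = 4.27
  Quizzes 71 × 0.21 = 14.91
  Term project 97 × 0.2 = 19.4
  Homework 97 × 0.1 = 9.7
Sum = 77.8
77.8 is ≥ 74 and < 78 → C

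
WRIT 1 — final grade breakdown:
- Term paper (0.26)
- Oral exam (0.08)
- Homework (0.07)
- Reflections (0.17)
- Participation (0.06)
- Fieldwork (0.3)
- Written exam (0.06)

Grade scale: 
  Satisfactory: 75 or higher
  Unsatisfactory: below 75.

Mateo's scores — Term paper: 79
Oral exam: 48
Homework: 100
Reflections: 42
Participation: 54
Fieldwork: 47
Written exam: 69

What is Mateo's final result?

Unsatisfactory

Weighted total:
  Term paper 79 × 0.26 = 20.54
  Oral exam 48 × 0.08 = 3.84
  Homework 100 × 0.07 = 7
  Reflections 42 × 0.17 = 7.14
  Participation 54 × 0.06 = 3.24
  Fieldwork 47 × 0.3 = 14.1
  Written exam 69 × 0.06 = 4.14
Sum = 60
60 < 75 → Unsatisfactory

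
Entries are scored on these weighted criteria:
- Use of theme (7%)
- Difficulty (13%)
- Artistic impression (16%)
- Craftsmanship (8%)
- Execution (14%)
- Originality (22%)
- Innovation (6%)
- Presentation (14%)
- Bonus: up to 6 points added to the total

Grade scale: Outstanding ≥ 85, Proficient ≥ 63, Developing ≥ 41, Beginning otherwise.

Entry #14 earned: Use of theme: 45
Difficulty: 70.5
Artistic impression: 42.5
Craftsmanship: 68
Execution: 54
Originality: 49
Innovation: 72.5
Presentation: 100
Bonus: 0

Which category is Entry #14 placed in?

Weighted total:
  Use of theme 45 × 0.07 = 3.15
  Difficulty 70.5 × 0.13 = 9.165
  Artistic impression 42.5 × 0.16 = 6.8
  Craftsmanship 68 × 0.08 = 5.44
  Execution 54 × 0.14 = 7.56
  Originality 49 × 0.22 = 10.78
  Innovation 72.5 × 0.06 = 4.35
  Presentation 100 × 0.14 = 14
Sum = 61.245
Bonus: 61.245 + 0 = 61.245
61.245 is ≥ 41 and < 63 → Developing

Developing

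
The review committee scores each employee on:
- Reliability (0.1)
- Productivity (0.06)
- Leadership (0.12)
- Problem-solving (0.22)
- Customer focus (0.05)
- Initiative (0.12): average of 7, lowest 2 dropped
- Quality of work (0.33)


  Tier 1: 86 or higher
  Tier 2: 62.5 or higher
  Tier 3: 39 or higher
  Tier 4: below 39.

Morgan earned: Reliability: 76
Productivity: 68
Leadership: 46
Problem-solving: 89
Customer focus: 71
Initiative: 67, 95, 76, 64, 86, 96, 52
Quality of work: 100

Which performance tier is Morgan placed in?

Tier 2

Initiative: drop 52, 64 → average of remaining 5 = 420/5 = 84
Weighted total:
  Reliability 76 × 0.1 = 7.6
  Productivity 68 × 0.06 = 4.08
  Leadership 46 × 0.12 = 5.52
  Problem-solving 89 × 0.22 = 19.58
  Customer focus 71 × 0.05 = 3.55
  Initiative 84 × 0.12 = 10.08
  Quality of work 100 × 0.33 = 33
Sum = 83.41
83.41 is ≥ 62.5 and < 86 → Tier 2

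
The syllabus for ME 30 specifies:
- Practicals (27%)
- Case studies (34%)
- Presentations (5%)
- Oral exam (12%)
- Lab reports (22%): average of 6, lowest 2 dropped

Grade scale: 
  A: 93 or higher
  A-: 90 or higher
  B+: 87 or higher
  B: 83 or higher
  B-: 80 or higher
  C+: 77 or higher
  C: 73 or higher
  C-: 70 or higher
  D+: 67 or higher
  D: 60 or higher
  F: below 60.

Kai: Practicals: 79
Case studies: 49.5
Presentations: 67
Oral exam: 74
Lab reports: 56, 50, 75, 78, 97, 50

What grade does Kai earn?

Lab reports: drop 50, 50 → average of remaining 4 = 306/4 = 76.5
Weighted total:
  Practicals 79 × 0.27 = 21.33
  Case studies 49.5 × 0.34 = 16.83
  Presentations 67 × 0.05 = 3.35
  Oral exam 74 × 0.12 = 8.88
  Lab reports 76.5 × 0.22 = 16.83
Sum = 67.22
67.22 is ≥ 67 and < 70 → D+

D+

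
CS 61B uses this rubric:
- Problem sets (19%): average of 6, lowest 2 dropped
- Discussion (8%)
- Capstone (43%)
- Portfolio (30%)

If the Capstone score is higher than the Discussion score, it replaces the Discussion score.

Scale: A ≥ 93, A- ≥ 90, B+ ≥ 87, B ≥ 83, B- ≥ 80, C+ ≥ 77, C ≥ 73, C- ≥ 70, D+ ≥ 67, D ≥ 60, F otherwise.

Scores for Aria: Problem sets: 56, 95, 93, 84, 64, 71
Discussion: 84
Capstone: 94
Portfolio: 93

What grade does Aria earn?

Problem sets: drop 56, 64 → average of remaining 4 = 343/4 = 85.75
Capstone (94) > Discussion (84), so Discussion counts as 94.
Weighted total:
  Problem sets 85.75 × 0.19 = 16.2925
  Discussion 94 × 0.08 = 7.52
  Capstone 94 × 0.43 = 40.42
  Portfolio 93 × 0.3 = 27.9
Sum = 92.1325
92.1325 is ≥ 90 and < 93 → A-

A-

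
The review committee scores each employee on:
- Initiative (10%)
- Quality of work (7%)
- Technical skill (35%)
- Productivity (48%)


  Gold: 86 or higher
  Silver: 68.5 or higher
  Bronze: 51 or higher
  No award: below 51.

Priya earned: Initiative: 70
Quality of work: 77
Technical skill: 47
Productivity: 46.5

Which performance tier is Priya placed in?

Weighted total:
  Initiative 70 × 0.1 = 7
  Quality of work 77 × 0.07 = 5.39
  Technical skill 47 × 0.35 = 16.45
  Productivity 46.5 × 0.48 = 22.32
Sum = 51.16
51.16 is ≥ 51 and < 68.5 → Bronze

Bronze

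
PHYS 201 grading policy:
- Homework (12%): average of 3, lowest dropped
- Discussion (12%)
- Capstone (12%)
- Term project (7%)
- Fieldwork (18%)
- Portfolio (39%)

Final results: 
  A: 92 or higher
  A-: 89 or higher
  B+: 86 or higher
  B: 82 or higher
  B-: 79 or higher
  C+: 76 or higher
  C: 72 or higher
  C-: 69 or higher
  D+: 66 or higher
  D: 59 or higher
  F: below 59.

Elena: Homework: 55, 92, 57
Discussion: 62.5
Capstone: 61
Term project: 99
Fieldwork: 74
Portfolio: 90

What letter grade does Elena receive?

B-

Homework: drop 55 → average of remaining 2 = 149/2 = 74.5
Weighted total:
  Homework 74.5 × 0.12 = 8.94
  Discussion 62.5 × 0.12 = 7.5
  Capstone 61 × 0.12 = 7.32
  Term project 99 × 0.07 = 6.93
  Fieldwork 74 × 0.18 = 13.32
  Portfolio 90 × 0.39 = 35.1
Sum = 79.11
79.11 is ≥ 79 and < 82 → B-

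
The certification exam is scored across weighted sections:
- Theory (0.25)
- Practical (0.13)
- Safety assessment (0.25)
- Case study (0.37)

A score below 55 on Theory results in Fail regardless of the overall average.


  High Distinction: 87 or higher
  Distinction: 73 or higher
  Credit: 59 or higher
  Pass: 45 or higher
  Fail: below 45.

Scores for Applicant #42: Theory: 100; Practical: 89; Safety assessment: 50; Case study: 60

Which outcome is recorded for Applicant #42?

Theory score 100 ≥ 55: minimum met.
Weighted total:
  Theory 100 × 0.25 = 25
  Practical 89 × 0.13 = 11.57
  Safety assessment 50 × 0.25 = 12.5
  Case study 60 × 0.37 = 22.2
Sum = 71.27
71.27 is ≥ 59 and < 73 → Credit

Credit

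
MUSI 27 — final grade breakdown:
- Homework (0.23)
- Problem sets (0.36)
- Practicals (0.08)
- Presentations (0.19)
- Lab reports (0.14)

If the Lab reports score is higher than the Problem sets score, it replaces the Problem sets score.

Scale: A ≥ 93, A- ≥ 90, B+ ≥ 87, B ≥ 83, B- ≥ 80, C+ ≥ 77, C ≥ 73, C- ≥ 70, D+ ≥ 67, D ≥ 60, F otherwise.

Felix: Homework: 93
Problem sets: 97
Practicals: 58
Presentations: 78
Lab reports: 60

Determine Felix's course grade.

Lab reports (60) ≤ Problem sets (97), so Problem sets stays at 97.
Weighted total:
  Homework 93 × 0.23 = 21.39
  Problem sets 97 × 0.36 = 34.92
  Practicals 58 × 0.08 = 4.64
  Presentations 78 × 0.19 = 14.82
  Lab reports 60 × 0.14 = 8.4
Sum = 84.17
84.17 is ≥ 83 and < 87 → B

B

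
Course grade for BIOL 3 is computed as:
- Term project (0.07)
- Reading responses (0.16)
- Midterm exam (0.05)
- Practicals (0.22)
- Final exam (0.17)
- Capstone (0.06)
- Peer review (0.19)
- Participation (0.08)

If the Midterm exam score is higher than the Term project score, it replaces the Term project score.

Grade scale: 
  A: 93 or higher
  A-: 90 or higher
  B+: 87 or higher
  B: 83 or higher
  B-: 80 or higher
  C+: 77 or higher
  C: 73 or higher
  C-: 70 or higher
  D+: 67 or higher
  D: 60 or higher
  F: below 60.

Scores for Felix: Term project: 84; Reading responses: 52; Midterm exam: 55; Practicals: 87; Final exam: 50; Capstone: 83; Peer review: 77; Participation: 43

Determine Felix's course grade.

Midterm exam (55) ≤ Term project (84), so Term project stays at 84.
Weighted total:
  Term project 84 × 0.07 = 5.88
  Reading responses 52 × 0.16 = 8.32
  Midterm exam 55 × 0.05 = 2.75
  Practicals 87 × 0.22 = 19.14
  Final exam 50 × 0.17 = 8.5
  Capstone 83 × 0.06 = 4.98
  Peer review 77 × 0.19 = 14.63
  Participation 43 × 0.08 = 3.44
Sum = 67.64
67.64 is ≥ 67 and < 70 → D+

D+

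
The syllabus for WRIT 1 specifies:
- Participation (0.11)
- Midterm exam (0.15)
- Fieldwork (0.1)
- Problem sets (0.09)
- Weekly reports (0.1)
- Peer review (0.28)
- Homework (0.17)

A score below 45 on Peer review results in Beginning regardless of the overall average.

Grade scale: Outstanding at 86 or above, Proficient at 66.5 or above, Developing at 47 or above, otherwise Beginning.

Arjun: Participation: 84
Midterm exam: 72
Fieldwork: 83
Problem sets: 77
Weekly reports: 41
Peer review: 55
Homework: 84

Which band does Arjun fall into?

Peer review score 55 ≥ 45: minimum met.
Weighted total:
  Participation 84 × 0.11 = 9.24
  Midterm exam 72 × 0.15 = 10.8
  Fieldwork 83 × 0.1 = 8.3
  Problem sets 77 × 0.09 = 6.93
  Weekly reports 41 × 0.1 = 4.1
  Peer review 55 × 0.28 = 15.4
  Homework 84 × 0.17 = 14.28
Sum = 69.05
69.05 is ≥ 66.5 and < 86 → Proficient

Proficient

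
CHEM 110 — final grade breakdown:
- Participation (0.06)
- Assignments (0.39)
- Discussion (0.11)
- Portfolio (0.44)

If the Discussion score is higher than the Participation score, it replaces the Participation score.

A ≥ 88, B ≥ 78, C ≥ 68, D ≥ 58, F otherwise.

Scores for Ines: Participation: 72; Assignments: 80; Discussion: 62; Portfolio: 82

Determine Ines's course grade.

B

Discussion (62) ≤ Participation (72), so Participation stays at 72.
Weighted total:
  Participation 72 × 0.06 = 4.32
  Assignments 80 × 0.39 = 31.2
  Discussion 62 × 0.11 = 6.82
  Portfolio 82 × 0.44 = 36.08
Sum = 78.42
78.42 is ≥ 78 and < 88 → B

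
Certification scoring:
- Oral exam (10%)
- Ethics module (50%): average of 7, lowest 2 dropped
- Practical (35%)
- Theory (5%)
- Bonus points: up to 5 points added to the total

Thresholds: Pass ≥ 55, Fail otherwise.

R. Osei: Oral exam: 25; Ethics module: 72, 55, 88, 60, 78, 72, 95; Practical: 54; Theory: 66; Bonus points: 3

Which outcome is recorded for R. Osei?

Pass

Ethics module: drop 55, 60 → average of remaining 5 = 405/5 = 81
Weighted total:
  Oral exam 25 × 0.1 = 2.5
  Ethics module 81 × 0.5 = 40.5
  Practical 54 × 0.35 = 18.9
  Theory 66 × 0.05 = 3.3
Sum = 65.2
Bonus points: 65.2 + 3 = 68.2
68.2 ≥ 55 → Pass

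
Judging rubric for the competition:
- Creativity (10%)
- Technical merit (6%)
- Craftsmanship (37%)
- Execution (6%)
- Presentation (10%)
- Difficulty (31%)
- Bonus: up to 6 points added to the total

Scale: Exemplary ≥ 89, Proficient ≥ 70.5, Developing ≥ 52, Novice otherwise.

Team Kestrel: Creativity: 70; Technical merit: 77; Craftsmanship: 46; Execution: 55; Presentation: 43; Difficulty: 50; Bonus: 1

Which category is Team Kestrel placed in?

Developing

Weighted total:
  Creativity 70 × 0.1 = 7
  Technical merit 77 × 0.06 = 4.62
  Craftsmanship 46 × 0.37 = 17.02
  Execution 55 × 0.06 = 3.3
  Presentation 43 × 0.1 = 4.3
  Difficulty 50 × 0.31 = 15.5
Sum = 51.74
Bonus: 51.74 + 1 = 52.74
52.74 is ≥ 52 and < 70.5 → Developing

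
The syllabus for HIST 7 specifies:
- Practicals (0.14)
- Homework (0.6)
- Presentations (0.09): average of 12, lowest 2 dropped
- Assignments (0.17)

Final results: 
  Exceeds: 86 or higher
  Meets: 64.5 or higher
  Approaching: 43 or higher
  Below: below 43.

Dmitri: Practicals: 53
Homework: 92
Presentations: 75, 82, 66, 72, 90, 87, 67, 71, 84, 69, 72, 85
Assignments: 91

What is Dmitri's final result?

Meets

Presentations: drop 66, 67 → average of remaining 10 = 787/10 = 78.7
Weighted total:
  Practicals 53 × 0.14 = 7.42
  Homework 92 × 0.6 = 55.2
  Presentations 78.7 × 0.09 = 7.083
  Assignments 91 × 0.17 = 15.47
Sum = 85.173
85.173 is ≥ 64.5 and < 86 → Meets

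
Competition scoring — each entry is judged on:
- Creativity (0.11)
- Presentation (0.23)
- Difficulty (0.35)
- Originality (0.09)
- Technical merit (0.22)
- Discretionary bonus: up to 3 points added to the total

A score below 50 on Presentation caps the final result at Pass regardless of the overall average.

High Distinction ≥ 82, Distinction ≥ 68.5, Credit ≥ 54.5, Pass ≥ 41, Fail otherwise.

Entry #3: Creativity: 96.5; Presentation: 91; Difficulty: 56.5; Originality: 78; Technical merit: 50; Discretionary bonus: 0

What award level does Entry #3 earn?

Presentation score 91 ≥ 50: minimum met.
Weighted total:
  Creativity 96.5 × 0.11 = 10.615
  Presentation 91 × 0.23 = 20.93
  Difficulty 56.5 × 0.35 = 19.775
  Originality 78 × 0.09 = 7.02
  Technical merit 50 × 0.22 = 11
Sum = 69.34
Discretionary bonus: 69.34 + 0 = 69.34
69.34 is ≥ 68.5 and < 82 → Distinction

Distinction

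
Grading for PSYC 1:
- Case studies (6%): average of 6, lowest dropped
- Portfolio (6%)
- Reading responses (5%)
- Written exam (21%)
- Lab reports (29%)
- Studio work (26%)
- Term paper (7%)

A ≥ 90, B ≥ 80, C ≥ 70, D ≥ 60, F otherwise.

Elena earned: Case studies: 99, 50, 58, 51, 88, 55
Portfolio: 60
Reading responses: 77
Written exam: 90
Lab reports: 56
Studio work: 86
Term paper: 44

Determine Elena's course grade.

C

Case studies: drop 50 → average of remaining 5 = 351/5 = 70.2
Weighted total:
  Case studies 70.2 × 0.06 = 4.212
  Portfolio 60 × 0.06 = 3.6
  Reading responses 77 × 0.05 = 3.85
  Written exam 90 × 0.21 = 18.9
  Lab reports 56 × 0.29 = 16.24
  Studio work 86 × 0.26 = 22.36
  Term paper 44 × 0.07 = 3.08
Sum = 72.242
72.242 is ≥ 70 and < 80 → C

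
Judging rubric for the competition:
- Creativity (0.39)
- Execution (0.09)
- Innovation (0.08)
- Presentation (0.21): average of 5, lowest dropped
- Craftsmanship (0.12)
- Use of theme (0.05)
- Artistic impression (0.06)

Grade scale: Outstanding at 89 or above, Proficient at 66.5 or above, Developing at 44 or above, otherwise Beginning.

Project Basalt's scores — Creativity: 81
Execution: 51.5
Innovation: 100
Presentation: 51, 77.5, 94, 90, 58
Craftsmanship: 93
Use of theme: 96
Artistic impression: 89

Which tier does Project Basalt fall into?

Presentation: drop 51 → average of remaining 4 = 319.5/4 = 79.875
Weighted total:
  Creativity 81 × 0.39 = 31.59
  Execution 51.5 × 0.09 = 4.635
  Innovation 100 × 0.08 = 8
  Presentation 79.875 × 0.21 = 16.77375
  Craftsmanship 93 × 0.12 = 11.16
  Use of theme 96 × 0.05 = 4.8
  Artistic impression 89 × 0.06 = 5.34
Sum = 82.29875
82.29875 is ≥ 66.5 and < 89 → Proficient

Proficient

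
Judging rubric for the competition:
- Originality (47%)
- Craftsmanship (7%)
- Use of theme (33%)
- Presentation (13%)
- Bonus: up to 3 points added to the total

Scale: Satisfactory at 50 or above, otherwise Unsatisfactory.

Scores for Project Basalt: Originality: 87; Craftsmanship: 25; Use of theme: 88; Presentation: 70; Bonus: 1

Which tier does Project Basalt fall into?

Satisfactory

Weighted total:
  Originality 87 × 0.47 = 40.89
  Craftsmanship 25 × 0.07 = 1.75
  Use of theme 88 × 0.33 = 29.04
  Presentation 70 × 0.13 = 9.1
Sum = 80.78
Bonus: 80.78 + 1 = 81.78
81.78 ≥ 50 → Satisfactory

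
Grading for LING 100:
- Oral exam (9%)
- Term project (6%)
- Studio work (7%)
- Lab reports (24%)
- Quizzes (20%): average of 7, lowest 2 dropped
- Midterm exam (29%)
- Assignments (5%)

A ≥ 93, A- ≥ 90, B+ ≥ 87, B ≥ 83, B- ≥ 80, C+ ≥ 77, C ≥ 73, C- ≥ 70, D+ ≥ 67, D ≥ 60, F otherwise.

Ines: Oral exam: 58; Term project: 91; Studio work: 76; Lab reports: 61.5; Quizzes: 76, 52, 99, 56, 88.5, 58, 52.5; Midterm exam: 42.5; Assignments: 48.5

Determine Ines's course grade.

D

Quizzes: drop 52, 52.5 → average of remaining 5 = 377.5/5 = 75.5
Weighted total:
  Oral exam 58 × 0.09 = 5.22
  Term project 91 × 0.06 = 5.46
  Studio work 76 × 0.07 = 5.32
  Lab reports 61.5 × 0.24 = 14.76
  Quizzes 75.5 × 0.2 = 15.1
  Midterm exam 42.5 × 0.29 = 12.325
  Assignments 48.5 × 0.05 = 2.425
Sum = 60.61
60.61 is ≥ 60 and < 67 → D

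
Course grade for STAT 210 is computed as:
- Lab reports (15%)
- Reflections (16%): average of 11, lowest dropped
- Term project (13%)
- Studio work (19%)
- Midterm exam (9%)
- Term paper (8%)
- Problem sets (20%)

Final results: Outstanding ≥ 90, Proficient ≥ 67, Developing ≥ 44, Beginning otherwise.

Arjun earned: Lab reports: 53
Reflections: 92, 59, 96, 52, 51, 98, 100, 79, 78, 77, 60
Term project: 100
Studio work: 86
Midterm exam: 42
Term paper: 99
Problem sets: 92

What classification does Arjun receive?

Reflections: drop 51 → average of remaining 10 = 791/10 = 79.1
Weighted total:
  Lab reports 53 × 0.15 = 7.95
  Reflections 79.1 × 0.16 = 12.656
  Term project 100 × 0.13 = 13
  Studio work 86 × 0.19 = 16.34
  Midterm exam 42 × 0.09 = 3.78
  Term paper 99 × 0.08 = 7.92
  Problem sets 92 × 0.2 = 18.4
Sum = 80.046
80.046 is ≥ 67 and < 90 → Proficient

Proficient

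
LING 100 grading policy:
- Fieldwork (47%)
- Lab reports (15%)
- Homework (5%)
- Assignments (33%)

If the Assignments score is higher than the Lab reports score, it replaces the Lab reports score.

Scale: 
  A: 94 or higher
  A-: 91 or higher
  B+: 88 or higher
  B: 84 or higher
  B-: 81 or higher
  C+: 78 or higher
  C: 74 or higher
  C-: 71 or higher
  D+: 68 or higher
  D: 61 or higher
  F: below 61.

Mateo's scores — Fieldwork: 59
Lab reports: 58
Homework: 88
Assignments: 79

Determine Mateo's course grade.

D+

Assignments (79) > Lab reports (58), so Lab reports counts as 79.
Weighted total:
  Fieldwork 59 × 0.47 = 27.73
  Lab reports 79 × 0.15 = 11.85
  Homework 88 × 0.05 = 4.4
  Assignments 79 × 0.33 = 26.07
Sum = 70.05
70.05 is ≥ 68 and < 71 → D+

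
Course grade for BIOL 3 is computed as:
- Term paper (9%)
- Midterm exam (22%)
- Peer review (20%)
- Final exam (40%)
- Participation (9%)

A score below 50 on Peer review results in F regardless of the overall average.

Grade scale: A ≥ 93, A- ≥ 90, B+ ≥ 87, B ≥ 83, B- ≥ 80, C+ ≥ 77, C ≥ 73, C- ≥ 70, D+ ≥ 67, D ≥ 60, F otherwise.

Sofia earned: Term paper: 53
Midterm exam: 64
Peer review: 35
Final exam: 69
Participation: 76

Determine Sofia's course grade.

F

Peer review score 35 < 50: minimum not met.
Weighted total:
  Term paper 53 × 0.09 = 4.77
  Midterm exam 64 × 0.22 = 14.08
  Peer review 35 × 0.2 = 7
  Final exam 69 × 0.4 = 27.6
  Participation 76 × 0.09 = 6.84
Sum = 60.29
Because the Peer review minimum was not met, the result is F.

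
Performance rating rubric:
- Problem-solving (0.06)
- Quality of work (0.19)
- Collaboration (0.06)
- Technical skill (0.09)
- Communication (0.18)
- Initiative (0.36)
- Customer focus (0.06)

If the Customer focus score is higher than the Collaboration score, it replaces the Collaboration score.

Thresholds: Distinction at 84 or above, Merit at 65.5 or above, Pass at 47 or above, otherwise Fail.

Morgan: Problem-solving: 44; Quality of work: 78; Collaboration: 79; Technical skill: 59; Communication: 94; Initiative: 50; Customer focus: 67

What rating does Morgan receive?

Customer focus (67) ≤ Collaboration (79), so Collaboration stays at 79.
Weighted total:
  Problem-solving 44 × 0.06 = 2.64
  Quality of work 78 × 0.19 = 14.82
  Collaboration 79 × 0.06 = 4.74
  Technical skill 59 × 0.09 = 5.31
  Communication 94 × 0.18 = 16.92
  Initiative 50 × 0.36 = 18
  Customer focus 67 × 0.06 = 4.02
Sum = 66.45
66.45 is ≥ 65.5 and < 84 → Merit

Merit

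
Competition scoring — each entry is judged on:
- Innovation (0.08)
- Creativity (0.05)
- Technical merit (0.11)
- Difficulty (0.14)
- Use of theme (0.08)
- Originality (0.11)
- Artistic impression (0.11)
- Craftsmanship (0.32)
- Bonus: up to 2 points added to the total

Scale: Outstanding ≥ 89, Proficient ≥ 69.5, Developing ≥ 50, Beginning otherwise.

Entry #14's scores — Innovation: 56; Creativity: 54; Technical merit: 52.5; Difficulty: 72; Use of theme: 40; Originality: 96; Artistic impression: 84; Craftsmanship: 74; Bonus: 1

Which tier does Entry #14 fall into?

Weighted total:
  Innovation 56 × 0.08 = 4.48
  Creativity 54 × 0.05 = 2.7
  Technical merit 52.5 × 0.11 = 5.775
  Difficulty 72 × 0.14 = 10.08
  Use of theme 40 × 0.08 = 3.2
  Originality 96 × 0.11 = 10.56
  Artistic impression 84 × 0.11 = 9.24
  Craftsmanship 74 × 0.32 = 23.68
Sum = 69.715
Bonus: 69.715 + 1 = 70.715
70.715 is ≥ 69.5 and < 89 → Proficient

Proficient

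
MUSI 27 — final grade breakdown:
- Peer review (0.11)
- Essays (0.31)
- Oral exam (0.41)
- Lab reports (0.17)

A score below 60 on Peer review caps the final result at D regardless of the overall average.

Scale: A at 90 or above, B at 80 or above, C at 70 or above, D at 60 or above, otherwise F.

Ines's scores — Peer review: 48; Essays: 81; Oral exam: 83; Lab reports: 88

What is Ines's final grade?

D

Peer review score 48 < 60: minimum not met.
Weighted total:
  Peer review 48 × 0.11 = 5.28
  Essays 81 × 0.31 = 25.11
  Oral exam 83 × 0.41 = 34.03
  Lab reports 88 × 0.17 = 14.96
Sum = 79.38
79.38 would be C; cap at D applies → D.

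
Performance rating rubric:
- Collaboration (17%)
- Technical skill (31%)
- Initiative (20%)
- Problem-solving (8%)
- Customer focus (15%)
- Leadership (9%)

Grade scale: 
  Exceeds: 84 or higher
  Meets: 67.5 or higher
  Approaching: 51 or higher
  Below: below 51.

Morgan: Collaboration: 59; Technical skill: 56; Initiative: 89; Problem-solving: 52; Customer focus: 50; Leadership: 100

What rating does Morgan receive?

Weighted total:
  Collaboration 59 × 0.17 = 10.03
  Technical skill 56 × 0.31 = 17.36
  Initiative 89 × 0.2 = 17.8
  Problem-solving 52 × 0.08 = 4.16
  Customer focus 50 × 0.15 = 7.5
  Leadership 100 × 0.09 = 9
Sum = 65.85
65.85 is ≥ 51 and < 67.5 → Approaching

Approaching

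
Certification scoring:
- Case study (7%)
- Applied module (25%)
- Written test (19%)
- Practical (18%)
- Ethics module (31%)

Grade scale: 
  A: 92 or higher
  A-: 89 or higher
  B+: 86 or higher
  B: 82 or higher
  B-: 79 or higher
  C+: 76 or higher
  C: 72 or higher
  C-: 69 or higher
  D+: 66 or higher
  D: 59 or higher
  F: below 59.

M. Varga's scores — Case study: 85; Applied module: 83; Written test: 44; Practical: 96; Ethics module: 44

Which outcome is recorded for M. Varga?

Weighted total:
  Case study 85 × 0.07 = 5.95
  Applied module 83 × 0.25 = 20.75
  Written test 44 × 0.19 = 8.36
  Practical 96 × 0.18 = 17.28
  Ethics module 44 × 0.31 = 13.64
Sum = 65.98
65.98 is ≥ 59 and < 66 → D

D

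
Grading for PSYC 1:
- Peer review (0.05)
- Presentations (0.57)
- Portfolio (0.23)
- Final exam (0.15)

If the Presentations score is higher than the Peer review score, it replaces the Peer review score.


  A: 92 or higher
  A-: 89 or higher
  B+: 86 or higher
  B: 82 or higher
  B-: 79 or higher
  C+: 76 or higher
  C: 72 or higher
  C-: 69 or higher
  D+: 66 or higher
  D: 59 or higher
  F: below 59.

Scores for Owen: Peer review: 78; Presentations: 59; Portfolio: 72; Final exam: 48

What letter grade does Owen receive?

Presentations (59) ≤ Peer review (78), so Peer review stays at 78.
Weighted total:
  Peer review 78 × 0.05 = 3.9
  Presentations 59 × 0.57 = 33.63
  Portfolio 72 × 0.23 = 16.56
  Final exam 48 × 0.15 = 7.2
Sum = 61.29
61.29 is ≥ 59 and < 66 → D

D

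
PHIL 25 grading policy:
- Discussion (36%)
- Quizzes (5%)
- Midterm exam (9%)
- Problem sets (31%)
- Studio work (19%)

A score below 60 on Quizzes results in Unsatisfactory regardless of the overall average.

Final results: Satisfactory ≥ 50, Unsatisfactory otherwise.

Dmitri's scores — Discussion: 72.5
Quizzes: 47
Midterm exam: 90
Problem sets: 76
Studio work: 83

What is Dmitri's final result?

Quizzes score 47 < 60: minimum not met.
Weighted total:
  Discussion 72.5 × 0.36 = 26.1
  Quizzes 47 × 0.05 = 2.35
  Midterm exam 90 × 0.09 = 8.1
  Problem sets 76 × 0.31 = 23.56
  Studio work 83 × 0.19 = 15.77
Sum = 75.88
Because the Quizzes minimum was not met, the result is Unsatisfactory.

Unsatisfactory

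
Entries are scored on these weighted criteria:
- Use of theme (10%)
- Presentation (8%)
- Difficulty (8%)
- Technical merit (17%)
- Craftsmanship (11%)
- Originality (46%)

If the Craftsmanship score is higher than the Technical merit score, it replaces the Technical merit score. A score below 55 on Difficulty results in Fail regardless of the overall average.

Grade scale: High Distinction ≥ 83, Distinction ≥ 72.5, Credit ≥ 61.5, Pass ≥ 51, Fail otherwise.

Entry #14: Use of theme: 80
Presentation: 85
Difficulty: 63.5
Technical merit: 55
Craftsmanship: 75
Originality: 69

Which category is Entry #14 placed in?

Craftsmanship (75) > Technical merit (55), so Technical merit counts as 75.
Difficulty score 63.5 ≥ 55: minimum met.
Weighted total:
  Use of theme 80 × 0.1 = 8
  Presentation 85 × 0.08 = 6.8
  Difficulty 63.5 × 0.08 = 5.08
  Technical merit 75 × 0.17 = 12.75
  Craftsmanship 75 × 0.11 = 8.25
  Originality 69 × 0.46 = 31.74
Sum = 72.62
72.62 is ≥ 72.5 and < 83 → Distinction

Distinction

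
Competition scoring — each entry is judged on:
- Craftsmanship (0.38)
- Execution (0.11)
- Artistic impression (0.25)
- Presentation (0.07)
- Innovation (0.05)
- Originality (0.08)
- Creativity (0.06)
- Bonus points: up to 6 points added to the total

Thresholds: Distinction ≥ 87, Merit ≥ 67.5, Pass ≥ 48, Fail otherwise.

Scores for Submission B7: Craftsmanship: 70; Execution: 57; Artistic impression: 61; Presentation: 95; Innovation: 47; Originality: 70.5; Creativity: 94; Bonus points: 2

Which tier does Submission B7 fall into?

Merit

Weighted total:
  Craftsmanship 70 × 0.38 = 26.6
  Execution 57 × 0.11 = 6.27
  Artistic impression 61 × 0.25 = 15.25
  Presentation 95 × 0.07 = 6.65
  Innovation 47 × 0.05 = 2.35
  Originality 70.5 × 0.08 = 5.64
  Creativity 94 × 0.06 = 5.64
Sum = 68.4
Bonus points: 68.4 + 2 = 70.4
70.4 is ≥ 67.5 and < 87 → Merit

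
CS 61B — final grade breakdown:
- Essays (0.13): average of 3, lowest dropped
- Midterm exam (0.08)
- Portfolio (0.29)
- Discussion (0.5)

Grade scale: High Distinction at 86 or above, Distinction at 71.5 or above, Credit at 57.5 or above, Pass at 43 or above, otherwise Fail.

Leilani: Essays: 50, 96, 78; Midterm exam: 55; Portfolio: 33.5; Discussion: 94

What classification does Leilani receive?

Essays: drop 50 → average of remaining 2 = 174/2 = 87
Weighted total:
  Essays 87 × 0.13 = 11.31
  Midterm exam 55 × 0.08 = 4.4
  Portfolio 33.5 × 0.29 = 9.715
  Discussion 94 × 0.5 = 47
Sum = 72.425
72.425 is ≥ 71.5 and < 86 → Distinction

Distinction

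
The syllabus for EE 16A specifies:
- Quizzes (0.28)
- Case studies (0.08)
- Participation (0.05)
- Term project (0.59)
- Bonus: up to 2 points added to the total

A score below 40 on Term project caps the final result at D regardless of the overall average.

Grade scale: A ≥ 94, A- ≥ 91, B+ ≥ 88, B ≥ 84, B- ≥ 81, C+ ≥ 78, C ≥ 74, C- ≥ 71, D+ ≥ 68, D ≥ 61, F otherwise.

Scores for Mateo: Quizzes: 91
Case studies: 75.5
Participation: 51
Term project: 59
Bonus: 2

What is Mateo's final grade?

Term project score 59 ≥ 40: minimum met.
Weighted total:
  Quizzes 91 × 0.28 = 25.48
  Case studies 75.5 × 0.08 = 6.04
  Participation 51 × 0.05 = 2.55
  Term project 59 × 0.59 = 34.81
Sum = 68.88
Bonus: 68.88 + 2 = 70.88
70.88 is ≥ 68 and < 71 → D+

D+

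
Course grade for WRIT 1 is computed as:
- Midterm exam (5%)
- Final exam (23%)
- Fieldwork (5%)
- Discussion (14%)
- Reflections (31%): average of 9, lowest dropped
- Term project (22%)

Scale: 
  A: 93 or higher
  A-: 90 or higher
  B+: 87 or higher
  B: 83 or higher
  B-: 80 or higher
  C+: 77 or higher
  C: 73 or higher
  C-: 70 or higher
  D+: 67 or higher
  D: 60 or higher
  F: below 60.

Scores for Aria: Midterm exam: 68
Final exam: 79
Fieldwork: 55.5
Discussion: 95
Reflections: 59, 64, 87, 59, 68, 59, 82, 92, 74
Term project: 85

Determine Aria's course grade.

C+

Reflections: drop 59 → average of remaining 8 = 585/8 = 73.125
Weighted total:
  Midterm exam 68 × 0.05 = 3.4
  Final exam 79 × 0.23 = 18.17
  Fieldwork 55.5 × 0.05 = 2.775
  Discussion 95 × 0.14 = 13.3
  Reflections 73.125 × 0.31 = 22.66875
  Term project 85 × 0.22 = 18.7
Sum = 79.01375
79.01375 is ≥ 77 and < 80 → C+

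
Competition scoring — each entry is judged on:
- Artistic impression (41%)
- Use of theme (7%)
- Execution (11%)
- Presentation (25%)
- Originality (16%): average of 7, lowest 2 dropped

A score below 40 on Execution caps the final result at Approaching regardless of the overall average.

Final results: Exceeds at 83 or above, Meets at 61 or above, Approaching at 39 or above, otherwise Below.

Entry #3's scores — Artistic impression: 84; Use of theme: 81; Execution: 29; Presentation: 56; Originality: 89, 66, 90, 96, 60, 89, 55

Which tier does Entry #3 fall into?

Approaching

Originality: drop 55, 60 → average of remaining 5 = 430/5 = 86
Execution score 29 < 40: minimum not met.
Weighted total:
  Artistic impression 84 × 0.41 = 34.44
  Use of theme 81 × 0.07 = 5.67
  Execution 29 × 0.11 = 3.19
  Presentation 56 × 0.25 = 14
  Originality 86 × 0.16 = 13.76
Sum = 71.06
71.06 would be Meets; cap at Approaching applies → Approaching.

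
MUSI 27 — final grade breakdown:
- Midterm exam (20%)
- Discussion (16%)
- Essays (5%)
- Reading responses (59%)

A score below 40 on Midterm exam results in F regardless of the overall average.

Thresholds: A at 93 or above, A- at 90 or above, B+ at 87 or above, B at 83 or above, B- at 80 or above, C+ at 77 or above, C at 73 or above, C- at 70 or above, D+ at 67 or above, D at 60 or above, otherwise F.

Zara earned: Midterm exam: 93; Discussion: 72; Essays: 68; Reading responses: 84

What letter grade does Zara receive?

B

Midterm exam score 93 ≥ 40: minimum met.
Weighted total:
  Midterm exam 93 × 0.2 = 18.6
  Discussion 72 × 0.16 = 11.52
  Essays 68 × 0.05 = 3.4
  Reading responses 84 × 0.59 = 49.56
Sum = 83.08
83.08 is ≥ 83 and < 87 → B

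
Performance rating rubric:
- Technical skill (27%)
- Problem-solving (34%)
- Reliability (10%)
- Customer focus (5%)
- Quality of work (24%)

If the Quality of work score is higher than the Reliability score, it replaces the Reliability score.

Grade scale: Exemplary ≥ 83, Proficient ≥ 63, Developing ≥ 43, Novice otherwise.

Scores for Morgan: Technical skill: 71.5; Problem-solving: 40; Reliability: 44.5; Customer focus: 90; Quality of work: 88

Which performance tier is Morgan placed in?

Quality of work (88) > Reliability (44.5), so Reliability counts as 88.
Weighted total:
  Technical skill 71.5 × 0.27 = 19.305
  Problem-solving 40 × 0.34 = 13.6
  Reliability 88 × 0.1 = 8.8
  Customer focus 90 × 0.05 = 4.5
  Quality of work 88 × 0.24 = 21.12
Sum = 67.325
67.325 is ≥ 63 and < 83 → Proficient

Proficient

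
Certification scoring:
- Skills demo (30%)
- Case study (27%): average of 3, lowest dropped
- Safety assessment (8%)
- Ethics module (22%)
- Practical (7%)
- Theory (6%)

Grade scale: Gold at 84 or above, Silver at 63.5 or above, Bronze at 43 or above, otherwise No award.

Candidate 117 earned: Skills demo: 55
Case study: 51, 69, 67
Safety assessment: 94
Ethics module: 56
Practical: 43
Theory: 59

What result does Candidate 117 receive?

Case study: drop 51 → average of remaining 2 = 136/2 = 68
Weighted total:
  Skills demo 55 × 0.3 = 16.5
  Case study 68 × 0.27 = 18.36
  Safety assessment 94 × 0.08 = 7.52
  Ethics module 56 × 0.22 = 12.32
  Practical 43 × 0.07 = 3.01
  Theory 59 × 0.06 = 3.54
Sum = 61.25
61.25 is ≥ 43 and < 63.5 → Bronze

Bronze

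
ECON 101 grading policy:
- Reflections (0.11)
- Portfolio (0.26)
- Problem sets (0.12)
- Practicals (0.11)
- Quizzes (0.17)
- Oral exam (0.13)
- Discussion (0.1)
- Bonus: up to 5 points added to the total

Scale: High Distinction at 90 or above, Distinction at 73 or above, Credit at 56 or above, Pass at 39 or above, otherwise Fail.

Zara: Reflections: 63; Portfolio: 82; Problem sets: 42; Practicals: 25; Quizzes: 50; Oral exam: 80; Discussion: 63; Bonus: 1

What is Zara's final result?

Credit

Weighted total:
  Reflections 63 × 0.11 = 6.93
  Portfolio 82 × 0.26 = 21.32
  Problem sets 42 × 0.12 = 5.04
  Practicals 25 × 0.11 = 2.75
  Quizzes 50 × 0.17 = 8.5
  Oral exam 80 × 0.13 = 10.4
  Discussion 63 × 0.1 = 6.3
Sum = 61.24
Bonus: 61.24 + 1 = 62.24
62.24 is ≥ 56 and < 73 → Credit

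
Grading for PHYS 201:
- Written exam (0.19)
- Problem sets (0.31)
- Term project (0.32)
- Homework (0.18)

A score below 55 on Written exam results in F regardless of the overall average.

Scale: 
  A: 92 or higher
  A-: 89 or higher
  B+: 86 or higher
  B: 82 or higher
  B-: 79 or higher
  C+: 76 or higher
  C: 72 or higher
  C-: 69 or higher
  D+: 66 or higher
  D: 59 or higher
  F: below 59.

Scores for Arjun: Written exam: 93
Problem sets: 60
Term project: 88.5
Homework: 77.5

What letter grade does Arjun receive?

C+

Written exam score 93 ≥ 55: minimum met.
Weighted total:
  Written exam 93 × 0.19 = 17.67
  Problem sets 60 × 0.31 = 18.6
  Term project 88.5 × 0.32 = 28.32
  Homework 77.5 × 0.18 = 13.95
Sum = 78.54
78.54 is ≥ 76 and < 79 → C+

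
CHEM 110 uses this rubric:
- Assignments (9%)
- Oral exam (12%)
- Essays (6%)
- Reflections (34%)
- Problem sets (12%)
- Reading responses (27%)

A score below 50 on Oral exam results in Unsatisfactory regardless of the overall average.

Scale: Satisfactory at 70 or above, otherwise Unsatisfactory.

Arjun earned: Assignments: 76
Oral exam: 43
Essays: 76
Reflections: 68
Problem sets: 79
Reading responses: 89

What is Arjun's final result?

Unsatisfactory

Oral exam score 43 < 50: minimum not met.
Weighted total:
  Assignments 76 × 0.09 = 6.84
  Oral exam 43 × 0.12 = 5.16
  Essays 76 × 0.06 = 4.56
  Reflections 68 × 0.34 = 23.12
  Problem sets 79 × 0.12 = 9.48
  Reading responses 89 × 0.27 = 24.03
Sum = 73.19
Because the Oral exam minimum was not met, the result is Unsatisfactory.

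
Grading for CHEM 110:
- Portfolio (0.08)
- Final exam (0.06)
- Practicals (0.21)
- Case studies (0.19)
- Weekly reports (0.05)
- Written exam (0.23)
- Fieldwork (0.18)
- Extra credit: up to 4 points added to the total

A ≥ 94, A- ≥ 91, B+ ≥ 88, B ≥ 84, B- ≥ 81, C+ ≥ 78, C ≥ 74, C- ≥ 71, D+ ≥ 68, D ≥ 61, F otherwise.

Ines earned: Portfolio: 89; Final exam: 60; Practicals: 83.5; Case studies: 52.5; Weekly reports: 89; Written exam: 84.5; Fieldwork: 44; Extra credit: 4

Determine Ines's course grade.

C

Weighted total:
  Portfolio 89 × 0.08 = 7.12
  Final exam 60 × 0.06 = 3.6
  Practicals 83.5 × 0.21 = 17.535
  Case studies 52.5 × 0.19 = 9.975
  Weekly reports 89 × 0.05 = 4.45
  Written exam 84.5 × 0.23 = 19.435
  Fieldwork 44 × 0.18 = 7.92
Sum = 70.035
Extra credit: 70.035 + 4 = 74.035
74.035 is ≥ 74 and < 78 → C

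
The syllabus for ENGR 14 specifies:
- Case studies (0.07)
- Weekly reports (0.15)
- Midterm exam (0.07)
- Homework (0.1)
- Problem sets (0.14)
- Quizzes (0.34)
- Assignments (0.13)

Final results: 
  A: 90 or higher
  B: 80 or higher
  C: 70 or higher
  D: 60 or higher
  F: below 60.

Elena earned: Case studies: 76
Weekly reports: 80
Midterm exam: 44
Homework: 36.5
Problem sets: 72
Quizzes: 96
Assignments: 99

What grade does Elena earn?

Weighted total:
  Case studies 76 × 0.07 = 5.32
  Weekly reports 80 × 0.15 = 12
  Midterm exam 44 × 0.07 = 3.08
  Homework 36.5 × 0.1 = 3.65
  Problem sets 72 × 0.14 = 10.08
  Quizzes 96 × 0.34 = 32.64
  Assignments 99 × 0.13 = 12.87
Sum = 79.64
79.64 is ≥ 70 and < 80 → C

C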